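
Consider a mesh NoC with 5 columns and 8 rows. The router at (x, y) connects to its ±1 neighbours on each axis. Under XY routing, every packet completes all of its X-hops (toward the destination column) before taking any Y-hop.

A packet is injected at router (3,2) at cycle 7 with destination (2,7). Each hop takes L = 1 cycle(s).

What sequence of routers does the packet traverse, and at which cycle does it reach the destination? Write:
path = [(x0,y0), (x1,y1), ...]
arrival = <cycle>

path = [(3,2), (2,2), (2,3), (2,4), (2,5), (2,6), (2,7)]
arrival = 13

src (3,2)  cyc=7
W→(2,2)  cyc=8
N→(2,3)  cyc=9
N→(2,4)  cyc=10
N→(2,5)  cyc=11
N→(2,6)  cyc=12
N→(2,7)  cyc=13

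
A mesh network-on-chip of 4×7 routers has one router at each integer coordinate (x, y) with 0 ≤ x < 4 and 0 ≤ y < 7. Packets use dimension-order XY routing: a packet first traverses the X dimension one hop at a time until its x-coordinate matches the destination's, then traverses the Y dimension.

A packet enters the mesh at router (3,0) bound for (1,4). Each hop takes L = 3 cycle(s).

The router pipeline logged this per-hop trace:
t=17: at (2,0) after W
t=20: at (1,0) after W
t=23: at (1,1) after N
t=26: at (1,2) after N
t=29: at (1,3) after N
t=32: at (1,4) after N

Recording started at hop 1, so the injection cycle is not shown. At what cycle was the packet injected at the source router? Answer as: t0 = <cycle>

t0 = 14

At hop 1 the cycle is 17; in general cyc_k = t0 + kL.
So t0 = 17 − 1·3 = 14.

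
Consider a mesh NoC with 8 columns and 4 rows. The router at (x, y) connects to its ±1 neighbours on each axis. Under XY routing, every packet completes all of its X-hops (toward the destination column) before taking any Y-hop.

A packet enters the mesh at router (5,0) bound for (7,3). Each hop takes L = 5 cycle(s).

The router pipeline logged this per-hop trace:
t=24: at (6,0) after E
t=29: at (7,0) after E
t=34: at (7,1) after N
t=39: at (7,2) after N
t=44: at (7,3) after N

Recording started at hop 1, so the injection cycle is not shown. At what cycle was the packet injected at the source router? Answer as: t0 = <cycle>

The first recorded entry is hop 1 at cycle 24.
Therefore t0 = 24 − L = 19.

t0 = 19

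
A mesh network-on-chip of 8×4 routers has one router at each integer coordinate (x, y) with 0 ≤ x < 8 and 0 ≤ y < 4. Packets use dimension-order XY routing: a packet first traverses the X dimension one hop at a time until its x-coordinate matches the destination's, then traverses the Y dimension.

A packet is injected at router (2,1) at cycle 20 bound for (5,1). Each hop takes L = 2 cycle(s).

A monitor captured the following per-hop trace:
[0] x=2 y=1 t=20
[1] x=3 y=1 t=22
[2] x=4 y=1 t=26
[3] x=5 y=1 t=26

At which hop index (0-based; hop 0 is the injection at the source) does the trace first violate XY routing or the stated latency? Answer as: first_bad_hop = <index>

first_bad_hop = 2

[1] (+1,+0) / 2c ⇒ ok
[2] (+1,+0) / 4c ⇒ BAD: Δcyc=4≠L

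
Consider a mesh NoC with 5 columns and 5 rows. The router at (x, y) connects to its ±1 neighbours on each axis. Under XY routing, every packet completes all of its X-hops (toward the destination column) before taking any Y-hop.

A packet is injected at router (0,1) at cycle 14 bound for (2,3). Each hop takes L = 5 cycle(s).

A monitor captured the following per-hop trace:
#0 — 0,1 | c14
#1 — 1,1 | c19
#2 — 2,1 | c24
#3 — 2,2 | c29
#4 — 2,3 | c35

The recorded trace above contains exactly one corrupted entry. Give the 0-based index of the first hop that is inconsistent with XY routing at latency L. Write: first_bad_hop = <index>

first_bad_hop = 4

[1] (+1,+0) / 5c ⇒ ok
[2] (+1,+0) / 5c ⇒ ok
[3] (+0,+1) / 5c ⇒ ok
[4] (+0,+1) / 6c ⇒ BAD: Δcyc=6≠L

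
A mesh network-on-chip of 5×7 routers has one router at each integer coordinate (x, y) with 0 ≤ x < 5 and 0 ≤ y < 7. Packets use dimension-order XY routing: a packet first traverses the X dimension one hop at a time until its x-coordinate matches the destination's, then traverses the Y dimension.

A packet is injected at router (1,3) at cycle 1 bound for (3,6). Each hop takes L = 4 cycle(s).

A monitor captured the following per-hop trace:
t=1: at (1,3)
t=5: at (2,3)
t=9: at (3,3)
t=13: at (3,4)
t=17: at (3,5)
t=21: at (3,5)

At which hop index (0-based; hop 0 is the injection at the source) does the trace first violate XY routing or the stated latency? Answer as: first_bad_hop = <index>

hop 1: step (+1,+0), +4 cyc — ok
hop 2: step (+1,+0), +4 cyc — ok
hop 3: step (+0,+1), +4 cyc — ok
hop 4: step (+0,+1), +4 cyc — ok
hop 5: step (+0,+0), +4 cyc — BAD: non-unit step

first_bad_hop = 5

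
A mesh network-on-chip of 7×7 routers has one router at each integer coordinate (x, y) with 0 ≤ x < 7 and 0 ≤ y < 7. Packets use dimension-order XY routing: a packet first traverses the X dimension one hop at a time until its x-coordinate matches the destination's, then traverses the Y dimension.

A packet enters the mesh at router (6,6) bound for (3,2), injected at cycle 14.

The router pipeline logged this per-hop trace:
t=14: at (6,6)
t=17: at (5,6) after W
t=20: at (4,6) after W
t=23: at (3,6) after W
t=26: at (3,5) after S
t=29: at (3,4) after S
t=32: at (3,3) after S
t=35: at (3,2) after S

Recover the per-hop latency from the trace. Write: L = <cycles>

L = 3

cyc[1] − cyc[0] = 17 − 14 = 3.
Per-hop latency L = Δcyc = 3.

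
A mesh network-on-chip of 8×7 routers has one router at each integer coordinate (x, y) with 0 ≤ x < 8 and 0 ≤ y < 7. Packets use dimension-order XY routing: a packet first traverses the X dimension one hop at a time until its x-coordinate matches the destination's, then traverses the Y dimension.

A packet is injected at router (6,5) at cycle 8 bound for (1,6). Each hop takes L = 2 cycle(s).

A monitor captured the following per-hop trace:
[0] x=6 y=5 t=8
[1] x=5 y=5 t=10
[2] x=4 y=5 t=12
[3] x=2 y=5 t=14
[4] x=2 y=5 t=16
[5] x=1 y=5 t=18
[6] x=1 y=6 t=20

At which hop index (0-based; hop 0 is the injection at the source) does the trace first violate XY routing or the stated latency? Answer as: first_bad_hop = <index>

[1] (-1,+0) / 2c ⇒ ok
[2] (-1,+0) / 2c ⇒ ok
[3] (-2,+0) / 2c ⇒ BAD: non-unit step

first_bad_hop = 3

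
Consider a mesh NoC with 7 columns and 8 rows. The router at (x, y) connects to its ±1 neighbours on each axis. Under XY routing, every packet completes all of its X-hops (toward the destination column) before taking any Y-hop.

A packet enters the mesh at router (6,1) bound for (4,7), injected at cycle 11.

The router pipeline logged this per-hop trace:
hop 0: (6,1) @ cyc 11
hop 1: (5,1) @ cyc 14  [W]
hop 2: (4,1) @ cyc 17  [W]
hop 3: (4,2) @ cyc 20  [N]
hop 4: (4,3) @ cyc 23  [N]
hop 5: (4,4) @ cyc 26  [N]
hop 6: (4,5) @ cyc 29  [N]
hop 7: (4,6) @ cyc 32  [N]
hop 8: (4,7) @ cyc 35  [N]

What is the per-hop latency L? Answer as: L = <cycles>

From hop 0 (11) to hop 1 (14): +3 cycles.
One hop costs L cycles, so L = 3.

L = 3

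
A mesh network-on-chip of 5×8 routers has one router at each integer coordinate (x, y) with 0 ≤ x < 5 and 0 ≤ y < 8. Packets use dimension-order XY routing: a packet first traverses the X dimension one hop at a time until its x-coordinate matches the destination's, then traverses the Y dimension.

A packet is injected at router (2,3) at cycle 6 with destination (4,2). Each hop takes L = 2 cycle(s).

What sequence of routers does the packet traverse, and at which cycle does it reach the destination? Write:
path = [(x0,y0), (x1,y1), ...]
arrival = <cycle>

path = [(2,3), (3,3), (4,3), (4,2)]
arrival = 12

t=6: at (2,3)
t=8: at (3,3) after E
t=10: at (4,3) after E
t=12: at (4,2) after S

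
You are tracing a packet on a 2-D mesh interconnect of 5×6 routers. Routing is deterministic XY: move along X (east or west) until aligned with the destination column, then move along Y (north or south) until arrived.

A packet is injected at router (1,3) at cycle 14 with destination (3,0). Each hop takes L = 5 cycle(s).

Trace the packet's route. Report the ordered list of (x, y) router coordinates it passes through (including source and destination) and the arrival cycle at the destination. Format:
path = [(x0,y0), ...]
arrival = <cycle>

path = [(1,3), (2,3), (3,3), (3,2), (3,1), (3,0)]
arrival = 39

  0. router=(1,3) cycle=14 (inject)
  1. router=(2,3) cycle=19 dir=E
  2. router=(3,3) cycle=24 dir=E
  3. router=(3,2) cycle=29 dir=S
  4. router=(3,1) cycle=34 dir=S
  5. router=(3,0) cycle=39 dir=S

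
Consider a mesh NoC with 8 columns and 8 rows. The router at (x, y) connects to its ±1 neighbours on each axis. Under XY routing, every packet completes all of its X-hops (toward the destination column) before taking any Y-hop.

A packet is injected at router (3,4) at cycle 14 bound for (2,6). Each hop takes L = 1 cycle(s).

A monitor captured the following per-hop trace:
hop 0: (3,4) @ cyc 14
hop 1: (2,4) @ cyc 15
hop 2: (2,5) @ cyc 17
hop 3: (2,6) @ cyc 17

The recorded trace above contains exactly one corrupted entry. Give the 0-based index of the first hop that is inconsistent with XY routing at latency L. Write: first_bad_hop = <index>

first_bad_hop = 2

hop 1: step (-1,+0), +1 cyc — ok
hop 2: step (+0,+1), +2 cyc — BAD: Δcyc=2≠L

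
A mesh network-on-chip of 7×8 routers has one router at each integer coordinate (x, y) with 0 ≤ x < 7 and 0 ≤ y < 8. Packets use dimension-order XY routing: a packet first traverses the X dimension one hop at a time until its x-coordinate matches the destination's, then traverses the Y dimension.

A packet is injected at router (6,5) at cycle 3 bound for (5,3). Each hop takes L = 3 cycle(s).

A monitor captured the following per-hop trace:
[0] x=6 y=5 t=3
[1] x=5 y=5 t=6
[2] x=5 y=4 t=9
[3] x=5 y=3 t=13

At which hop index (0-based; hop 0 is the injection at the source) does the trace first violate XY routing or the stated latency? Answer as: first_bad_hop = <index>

hop 1: step (-1,+0), +3 cyc — ok
hop 2: step (+0,-1), +3 cyc — ok
hop 3: step (+0,-1), +4 cyc — BAD: Δcyc=4≠L

first_bad_hop = 3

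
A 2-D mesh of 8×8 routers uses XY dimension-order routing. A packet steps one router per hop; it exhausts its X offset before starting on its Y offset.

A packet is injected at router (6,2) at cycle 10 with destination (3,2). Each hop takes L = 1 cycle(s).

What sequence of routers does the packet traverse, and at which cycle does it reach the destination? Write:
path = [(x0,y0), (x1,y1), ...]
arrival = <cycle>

  0. router=(6,2) cycle=10 (inject)
  1. router=(5,2) cycle=11 dir=W
  2. router=(4,2) cycle=12 dir=W
  3. router=(3,2) cycle=13 dir=W

path = [(6,2), (5,2), (4,2), (3,2)]
arrival = 13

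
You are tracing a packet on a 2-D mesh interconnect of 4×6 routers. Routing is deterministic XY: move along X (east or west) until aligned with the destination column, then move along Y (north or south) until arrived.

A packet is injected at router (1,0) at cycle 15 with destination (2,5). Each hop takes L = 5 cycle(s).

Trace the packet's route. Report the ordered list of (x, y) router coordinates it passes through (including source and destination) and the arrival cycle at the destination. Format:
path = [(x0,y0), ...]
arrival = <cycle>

t=15: at (1,0)
t=20: at (2,0) after E
t=25: at (2,1) after N
t=30: at (2,2) after N
t=35: at (2,3) after N
t=40: at (2,4) after N
t=45: at (2,5) after N

path = [(1,0), (2,0), (2,1), (2,2), (2,3), (2,4), (2,5)]
arrival = 45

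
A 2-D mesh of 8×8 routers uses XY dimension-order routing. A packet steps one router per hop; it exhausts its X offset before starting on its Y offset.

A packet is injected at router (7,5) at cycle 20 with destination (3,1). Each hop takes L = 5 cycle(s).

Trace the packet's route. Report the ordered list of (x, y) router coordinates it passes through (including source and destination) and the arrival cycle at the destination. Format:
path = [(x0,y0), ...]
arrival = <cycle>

  0. router=(7,5) cycle=20 (inject)
  1. router=(6,5) cycle=25 dir=W
  2. router=(5,5) cycle=30 dir=W
  3. router=(4,5) cycle=35 dir=W
  4. router=(3,5) cycle=40 dir=W
  5. router=(3,4) cycle=45 dir=S
  6. router=(3,3) cycle=50 dir=S
  7. router=(3,2) cycle=55 dir=S
  8. router=(3,1) cycle=60 dir=S

path = [(7,5), (6,5), (5,5), (4,5), (3,5), (3,4), (3,3), (3,2), (3,1)]
arrival = 60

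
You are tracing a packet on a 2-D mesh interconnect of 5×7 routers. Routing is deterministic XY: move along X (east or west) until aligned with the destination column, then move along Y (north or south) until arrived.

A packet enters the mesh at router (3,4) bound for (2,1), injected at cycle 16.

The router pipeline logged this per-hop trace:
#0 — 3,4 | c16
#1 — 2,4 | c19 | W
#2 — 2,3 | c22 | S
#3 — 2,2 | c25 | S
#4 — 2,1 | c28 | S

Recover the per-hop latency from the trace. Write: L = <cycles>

L = 3

Δcyc across hop 0→1: 19 − 16 = 3.
That increment is L by definition: L = 3.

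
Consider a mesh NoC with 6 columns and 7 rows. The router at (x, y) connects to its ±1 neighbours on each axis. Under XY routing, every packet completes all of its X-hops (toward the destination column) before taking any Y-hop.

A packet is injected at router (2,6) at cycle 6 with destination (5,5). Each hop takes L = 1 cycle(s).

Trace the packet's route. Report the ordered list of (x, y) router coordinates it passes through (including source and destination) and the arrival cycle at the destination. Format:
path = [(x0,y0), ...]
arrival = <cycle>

path = [(2,6), (3,6), (4,6), (5,6), (5,5)]
arrival = 10

[0] x=2 y=6 t=6
[1] x=3 y=6 t=7 →E
[2] x=4 y=6 t=8 →E
[3] x=5 y=6 t=9 →E
[4] x=5 y=5 t=10 →S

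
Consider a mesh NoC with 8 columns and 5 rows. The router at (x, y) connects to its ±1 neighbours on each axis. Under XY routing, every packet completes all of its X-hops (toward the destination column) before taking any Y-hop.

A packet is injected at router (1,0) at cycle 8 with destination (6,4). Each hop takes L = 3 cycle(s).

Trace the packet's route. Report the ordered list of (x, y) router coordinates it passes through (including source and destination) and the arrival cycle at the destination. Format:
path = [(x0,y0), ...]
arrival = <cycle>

path = [(1,0), (2,0), (3,0), (4,0), (5,0), (6,0), (6,1), (6,2), (6,3), (6,4)]
arrival = 35

src (1,0)  cyc=8
E→(2,0)  cyc=11
E→(3,0)  cyc=14
E→(4,0)  cyc=17
E→(5,0)  cyc=20
E→(6,0)  cyc=23
N→(6,1)  cyc=26
N→(6,2)  cyc=29
N→(6,3)  cyc=32
N→(6,4)  cyc=35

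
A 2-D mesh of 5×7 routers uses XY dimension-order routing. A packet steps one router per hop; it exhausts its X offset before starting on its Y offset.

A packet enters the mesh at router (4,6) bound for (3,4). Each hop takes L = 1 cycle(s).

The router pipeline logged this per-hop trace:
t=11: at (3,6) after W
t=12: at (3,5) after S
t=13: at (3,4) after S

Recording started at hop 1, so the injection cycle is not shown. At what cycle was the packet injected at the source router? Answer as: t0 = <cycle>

t0 = 10

At hop 1 the cycle is 11; in general cyc_k = t0 + kL.
So t0 = 11 − 1·1 = 10.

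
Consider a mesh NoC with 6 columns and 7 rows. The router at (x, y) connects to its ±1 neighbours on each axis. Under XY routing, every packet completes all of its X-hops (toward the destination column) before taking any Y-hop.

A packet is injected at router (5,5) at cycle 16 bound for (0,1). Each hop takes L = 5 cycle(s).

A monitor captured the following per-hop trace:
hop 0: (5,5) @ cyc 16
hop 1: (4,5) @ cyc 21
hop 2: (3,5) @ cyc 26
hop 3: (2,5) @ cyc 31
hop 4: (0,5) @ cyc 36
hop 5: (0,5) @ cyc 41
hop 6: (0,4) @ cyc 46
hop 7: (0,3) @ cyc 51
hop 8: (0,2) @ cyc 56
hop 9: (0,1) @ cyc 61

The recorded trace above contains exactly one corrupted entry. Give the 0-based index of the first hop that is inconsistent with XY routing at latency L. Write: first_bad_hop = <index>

  1: Δx=-1 Δy=+0 Δt=5 [ok]
  2: Δx=-1 Δy=+0 Δt=5 [ok]
  3: Δx=-1 Δy=+0 Δt=5 [ok]
  4: Δx=-2 Δy=+0 Δt=5 [BAD: non-unit step]

first_bad_hop = 4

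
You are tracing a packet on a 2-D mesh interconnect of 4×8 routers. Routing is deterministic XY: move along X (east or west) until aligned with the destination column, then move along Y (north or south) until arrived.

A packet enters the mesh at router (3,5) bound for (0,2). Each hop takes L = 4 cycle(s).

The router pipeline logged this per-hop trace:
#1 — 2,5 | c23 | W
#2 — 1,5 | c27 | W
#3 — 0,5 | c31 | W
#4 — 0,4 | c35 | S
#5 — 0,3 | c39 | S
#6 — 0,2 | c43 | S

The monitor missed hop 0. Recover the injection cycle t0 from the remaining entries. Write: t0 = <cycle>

At hop 1 the cycle is 23; in general cyc_k = t0 + kL.
So t0 = 23 − 1·4 = 19.

t0 = 19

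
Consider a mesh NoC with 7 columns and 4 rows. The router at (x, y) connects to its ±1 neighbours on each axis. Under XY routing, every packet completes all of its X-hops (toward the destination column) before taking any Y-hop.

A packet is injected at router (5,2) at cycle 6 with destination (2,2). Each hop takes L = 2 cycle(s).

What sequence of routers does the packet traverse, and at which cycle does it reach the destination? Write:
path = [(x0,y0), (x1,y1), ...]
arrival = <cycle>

  0. router=(5,2) cycle=6 (inject)
  1. router=(4,2) cycle=8 dir=W
  2. router=(3,2) cycle=10 dir=W
  3. router=(2,2) cycle=12 dir=W

path = [(5,2), (4,2), (3,2), (2,2)]
arrival = 12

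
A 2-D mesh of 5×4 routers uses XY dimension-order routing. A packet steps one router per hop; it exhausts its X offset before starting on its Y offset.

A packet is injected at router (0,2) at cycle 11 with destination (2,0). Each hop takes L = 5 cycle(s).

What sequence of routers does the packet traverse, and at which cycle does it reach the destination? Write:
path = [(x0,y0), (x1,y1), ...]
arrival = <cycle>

[0] x=0 y=2 t=11
[1] x=1 y=2 t=16 →E
[2] x=2 y=2 t=21 →E
[3] x=2 y=1 t=26 →S
[4] x=2 y=0 t=31 →S

path = [(0,2), (1,2), (2,2), (2,1), (2,0)]
arrival = 31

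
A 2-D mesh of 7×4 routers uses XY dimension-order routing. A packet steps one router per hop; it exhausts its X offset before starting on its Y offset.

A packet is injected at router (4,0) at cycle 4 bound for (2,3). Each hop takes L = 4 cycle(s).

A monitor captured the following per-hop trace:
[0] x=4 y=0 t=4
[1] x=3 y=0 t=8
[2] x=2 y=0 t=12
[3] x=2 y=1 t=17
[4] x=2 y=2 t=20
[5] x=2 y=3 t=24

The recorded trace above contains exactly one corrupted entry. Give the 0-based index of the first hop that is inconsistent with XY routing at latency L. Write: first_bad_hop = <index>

  1: Δx=-1 Δy=+0 Δt=4 [ok]
  2: Δx=-1 Δy=+0 Δt=4 [ok]
  3: Δx=+0 Δy=+1 Δt=5 [BAD: Δcyc=5≠L]

first_bad_hop = 3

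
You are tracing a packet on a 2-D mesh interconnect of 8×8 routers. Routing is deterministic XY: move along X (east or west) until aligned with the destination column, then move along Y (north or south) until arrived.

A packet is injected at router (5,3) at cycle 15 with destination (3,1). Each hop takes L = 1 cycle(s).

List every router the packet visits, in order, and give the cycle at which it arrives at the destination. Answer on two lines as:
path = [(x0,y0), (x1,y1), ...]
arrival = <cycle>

path = [(5,3), (4,3), (3,3), (3,2), (3,1)]
arrival = 19

hop 0: (5,3) @ cyc 15
hop 1: (4,3) @ cyc 16  [W]
hop 2: (3,3) @ cyc 17  [W]
hop 3: (3,2) @ cyc 18  [S]
hop 4: (3,1) @ cyc 19  [S]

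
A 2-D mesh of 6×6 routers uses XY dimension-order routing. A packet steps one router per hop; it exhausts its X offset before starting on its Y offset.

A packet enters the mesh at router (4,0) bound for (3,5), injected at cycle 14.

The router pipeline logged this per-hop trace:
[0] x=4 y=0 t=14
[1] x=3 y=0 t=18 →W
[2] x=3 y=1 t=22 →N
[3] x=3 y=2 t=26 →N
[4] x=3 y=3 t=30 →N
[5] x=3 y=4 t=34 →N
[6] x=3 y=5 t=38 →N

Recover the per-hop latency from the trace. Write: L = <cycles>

L = 4

Between hops 0 and 1 the cycle counter advances 18 − 14 = 4.
Per-hop latency L = Δcyc = 4.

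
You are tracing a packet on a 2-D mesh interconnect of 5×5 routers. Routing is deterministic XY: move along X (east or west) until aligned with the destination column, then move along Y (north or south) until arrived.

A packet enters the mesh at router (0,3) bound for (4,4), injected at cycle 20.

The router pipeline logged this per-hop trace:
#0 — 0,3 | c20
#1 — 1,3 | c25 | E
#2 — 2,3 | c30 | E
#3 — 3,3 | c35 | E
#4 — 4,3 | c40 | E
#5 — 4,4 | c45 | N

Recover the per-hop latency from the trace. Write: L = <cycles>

Δcyc across hop 0→1: 25 − 20 = 5.
That increment is L by definition: L = 5.

L = 5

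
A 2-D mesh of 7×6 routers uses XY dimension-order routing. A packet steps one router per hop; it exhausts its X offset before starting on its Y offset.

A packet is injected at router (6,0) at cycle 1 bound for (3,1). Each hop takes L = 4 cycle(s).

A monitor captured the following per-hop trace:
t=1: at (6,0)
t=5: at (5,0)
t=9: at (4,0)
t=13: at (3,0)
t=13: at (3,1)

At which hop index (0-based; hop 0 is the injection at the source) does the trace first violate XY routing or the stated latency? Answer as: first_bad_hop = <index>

[1] (-1,+0) / 4c ⇒ ok
[2] (-1,+0) / 4c ⇒ ok
[3] (-1,+0) / 4c ⇒ ok
[4] (+0,+1) / 0c ⇒ BAD: Δcyc=0≠L

first_bad_hop = 4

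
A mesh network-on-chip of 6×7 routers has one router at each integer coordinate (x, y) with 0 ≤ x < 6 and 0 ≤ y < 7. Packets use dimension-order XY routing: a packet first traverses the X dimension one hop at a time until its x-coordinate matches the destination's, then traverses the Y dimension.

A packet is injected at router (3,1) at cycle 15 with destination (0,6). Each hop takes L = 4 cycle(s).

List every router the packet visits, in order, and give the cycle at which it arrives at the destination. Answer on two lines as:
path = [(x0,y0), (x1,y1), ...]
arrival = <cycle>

path = [(3,1), (2,1), (1,1), (0,1), (0,2), (0,3), (0,4), (0,5), (0,6)]
arrival = 47

#0 — 3,1 | c15
#1 — 2,1 | c19 | W
#2 — 1,1 | c23 | W
#3 — 0,1 | c27 | W
#4 — 0,2 | c31 | N
#5 — 0,3 | c35 | N
#6 — 0,4 | c39 | N
#7 — 0,5 | c43 | N
#8 — 0,6 | c47 | N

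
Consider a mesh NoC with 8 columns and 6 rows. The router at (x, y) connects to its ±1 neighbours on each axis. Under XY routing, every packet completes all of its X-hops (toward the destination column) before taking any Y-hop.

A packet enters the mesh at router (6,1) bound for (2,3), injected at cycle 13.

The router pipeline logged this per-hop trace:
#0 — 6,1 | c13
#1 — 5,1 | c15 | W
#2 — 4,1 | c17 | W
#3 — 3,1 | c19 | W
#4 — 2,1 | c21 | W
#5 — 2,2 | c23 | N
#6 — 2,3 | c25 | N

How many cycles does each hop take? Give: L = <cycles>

Between hops 0 and 1 the cycle counter advances 15 − 13 = 2.
Per-hop latency L = Δcyc = 2.

L = 2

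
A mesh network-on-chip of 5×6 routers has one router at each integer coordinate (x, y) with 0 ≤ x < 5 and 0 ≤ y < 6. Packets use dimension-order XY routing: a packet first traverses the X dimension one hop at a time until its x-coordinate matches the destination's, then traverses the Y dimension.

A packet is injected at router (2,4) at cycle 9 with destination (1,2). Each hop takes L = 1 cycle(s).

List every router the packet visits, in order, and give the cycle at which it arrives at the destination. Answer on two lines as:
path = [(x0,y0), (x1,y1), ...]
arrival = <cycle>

path = [(2,4), (1,4), (1,3), (1,2)]
arrival = 12

[0] x=2 y=4 t=9
[1] x=1 y=4 t=10 →W
[2] x=1 y=3 t=11 →S
[3] x=1 y=2 t=12 →S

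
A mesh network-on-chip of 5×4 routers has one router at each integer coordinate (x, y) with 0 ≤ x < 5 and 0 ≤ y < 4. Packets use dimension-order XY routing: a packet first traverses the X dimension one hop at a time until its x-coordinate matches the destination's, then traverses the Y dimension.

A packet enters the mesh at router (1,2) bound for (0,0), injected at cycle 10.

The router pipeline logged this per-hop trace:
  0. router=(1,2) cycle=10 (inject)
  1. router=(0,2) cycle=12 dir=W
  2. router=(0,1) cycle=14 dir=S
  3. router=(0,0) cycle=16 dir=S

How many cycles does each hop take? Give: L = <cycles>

Δcyc across hop 0→1: 12 − 10 = 2.
Each hop adds L, hence L = 2.

L = 2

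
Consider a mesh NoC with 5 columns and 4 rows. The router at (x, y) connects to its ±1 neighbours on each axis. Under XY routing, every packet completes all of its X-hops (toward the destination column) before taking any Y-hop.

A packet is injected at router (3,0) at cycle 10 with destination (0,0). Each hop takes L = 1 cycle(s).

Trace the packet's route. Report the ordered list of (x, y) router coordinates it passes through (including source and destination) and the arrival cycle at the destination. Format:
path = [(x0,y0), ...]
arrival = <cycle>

t=10: at (3,0)
t=11: at (2,0) after W
t=12: at (1,0) after W
t=13: at (0,0) after W

path = [(3,0), (2,0), (1,0), (0,0)]
arrival = 13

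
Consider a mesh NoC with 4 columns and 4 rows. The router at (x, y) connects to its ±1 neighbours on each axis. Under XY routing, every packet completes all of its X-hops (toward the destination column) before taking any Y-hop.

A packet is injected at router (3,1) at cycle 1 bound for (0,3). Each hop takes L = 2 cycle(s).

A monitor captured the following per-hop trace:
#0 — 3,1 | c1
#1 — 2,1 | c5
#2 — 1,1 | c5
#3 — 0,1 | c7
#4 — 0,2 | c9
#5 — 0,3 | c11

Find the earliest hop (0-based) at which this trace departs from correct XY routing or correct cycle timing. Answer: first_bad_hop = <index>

check 1→ d=(-1,0) cyc+4: BAD: Δcyc=4≠L

first_bad_hop = 1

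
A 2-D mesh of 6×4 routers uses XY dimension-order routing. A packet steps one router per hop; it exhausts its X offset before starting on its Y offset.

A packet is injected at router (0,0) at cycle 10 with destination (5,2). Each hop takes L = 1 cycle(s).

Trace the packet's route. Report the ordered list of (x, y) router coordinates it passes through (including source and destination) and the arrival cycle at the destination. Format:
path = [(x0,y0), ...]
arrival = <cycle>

path = [(0,0), (1,0), (2,0), (3,0), (4,0), (5,0), (5,1), (5,2)]
arrival = 17

#0 — 0,0 | c10
#1 — 1,0 | c11 | E
#2 — 2,0 | c12 | E
#3 — 3,0 | c13 | E
#4 — 4,0 | c14 | E
#5 — 5,0 | c15 | E
#6 — 5,1 | c16 | N
#7 — 5,2 | c17 | N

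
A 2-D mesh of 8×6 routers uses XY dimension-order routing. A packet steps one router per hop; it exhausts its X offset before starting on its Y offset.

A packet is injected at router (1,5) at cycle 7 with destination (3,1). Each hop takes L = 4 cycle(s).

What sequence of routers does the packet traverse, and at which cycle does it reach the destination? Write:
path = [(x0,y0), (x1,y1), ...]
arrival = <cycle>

path = [(1,5), (2,5), (3,5), (3,4), (3,3), (3,2), (3,1)]
arrival = 31

hop 0: (1,5) @ cyc 7
hop 1: (2,5) @ cyc 11  [E]
hop 2: (3,5) @ cyc 15  [E]
hop 3: (3,4) @ cyc 19  [S]
hop 4: (3,3) @ cyc 23  [S]
hop 5: (3,2) @ cyc 27  [S]
hop 6: (3,1) @ cyc 31  [S]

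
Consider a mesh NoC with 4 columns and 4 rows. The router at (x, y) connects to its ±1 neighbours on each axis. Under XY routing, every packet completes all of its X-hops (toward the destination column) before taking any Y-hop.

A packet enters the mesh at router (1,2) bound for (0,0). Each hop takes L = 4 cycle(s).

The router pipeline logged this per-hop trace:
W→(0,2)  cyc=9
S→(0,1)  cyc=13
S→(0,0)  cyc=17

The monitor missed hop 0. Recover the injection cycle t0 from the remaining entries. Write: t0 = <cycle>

At hop 1 the cycle is 9; in general cyc_k = t0 + kL.
t0 = cyc[1] − L = 9 − 4 = 5.

t0 = 5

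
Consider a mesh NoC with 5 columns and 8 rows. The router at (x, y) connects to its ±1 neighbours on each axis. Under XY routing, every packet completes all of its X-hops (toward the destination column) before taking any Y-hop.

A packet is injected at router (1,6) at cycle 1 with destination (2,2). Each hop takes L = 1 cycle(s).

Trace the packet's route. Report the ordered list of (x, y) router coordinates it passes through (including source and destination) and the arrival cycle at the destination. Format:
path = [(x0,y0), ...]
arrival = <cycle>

  0. router=(1,6) cycle=1 (inject)
  1. router=(2,6) cycle=2 dir=E
  2. router=(2,5) cycle=3 dir=S
  3. router=(2,4) cycle=4 dir=S
  4. router=(2,3) cycle=5 dir=S
  5. router=(2,2) cycle=6 dir=S

path = [(1,6), (2,6), (2,5), (2,4), (2,3), (2,2)]
arrival = 6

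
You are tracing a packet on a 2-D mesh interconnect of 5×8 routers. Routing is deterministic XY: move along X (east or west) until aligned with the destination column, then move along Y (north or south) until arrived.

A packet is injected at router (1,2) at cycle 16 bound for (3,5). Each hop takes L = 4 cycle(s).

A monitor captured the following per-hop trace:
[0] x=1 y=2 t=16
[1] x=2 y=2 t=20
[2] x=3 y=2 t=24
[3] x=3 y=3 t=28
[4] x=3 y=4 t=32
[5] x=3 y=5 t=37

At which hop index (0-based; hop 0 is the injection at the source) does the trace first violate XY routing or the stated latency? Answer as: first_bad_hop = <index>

first_bad_hop = 5

check 1→ d=(1,0) cyc+4: ok
check 2→ d=(1,0) cyc+4: ok
check 3→ d=(0,1) cyc+4: ok
check 4→ d=(0,1) cyc+4: ok
check 5→ d=(0,1) cyc+5: BAD: Δcyc=5≠L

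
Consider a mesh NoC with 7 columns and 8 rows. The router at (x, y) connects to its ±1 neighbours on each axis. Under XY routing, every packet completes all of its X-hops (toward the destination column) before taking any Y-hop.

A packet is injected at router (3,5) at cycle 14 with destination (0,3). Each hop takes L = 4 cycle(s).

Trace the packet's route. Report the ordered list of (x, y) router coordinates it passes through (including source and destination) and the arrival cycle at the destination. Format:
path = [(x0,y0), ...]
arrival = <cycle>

path = [(3,5), (2,5), (1,5), (0,5), (0,4), (0,3)]
arrival = 34

#0 — 3,5 | c14
#1 — 2,5 | c18 | W
#2 — 1,5 | c22 | W
#3 — 0,5 | c26 | W
#4 — 0,4 | c30 | S
#5 — 0,3 | c34 | S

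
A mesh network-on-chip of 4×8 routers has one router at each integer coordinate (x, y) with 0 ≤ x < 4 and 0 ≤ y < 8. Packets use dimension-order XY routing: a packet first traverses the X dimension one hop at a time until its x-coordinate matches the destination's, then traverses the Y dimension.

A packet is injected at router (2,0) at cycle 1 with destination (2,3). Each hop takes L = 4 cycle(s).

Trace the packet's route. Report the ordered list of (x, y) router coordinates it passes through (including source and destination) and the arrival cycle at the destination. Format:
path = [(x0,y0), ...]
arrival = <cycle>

path = [(2,0), (2,1), (2,2), (2,3)]
arrival = 13

[0] x=2 y=0 t=1
[1] x=2 y=1 t=5 →N
[2] x=2 y=2 t=9 →N
[3] x=2 y=3 t=13 →N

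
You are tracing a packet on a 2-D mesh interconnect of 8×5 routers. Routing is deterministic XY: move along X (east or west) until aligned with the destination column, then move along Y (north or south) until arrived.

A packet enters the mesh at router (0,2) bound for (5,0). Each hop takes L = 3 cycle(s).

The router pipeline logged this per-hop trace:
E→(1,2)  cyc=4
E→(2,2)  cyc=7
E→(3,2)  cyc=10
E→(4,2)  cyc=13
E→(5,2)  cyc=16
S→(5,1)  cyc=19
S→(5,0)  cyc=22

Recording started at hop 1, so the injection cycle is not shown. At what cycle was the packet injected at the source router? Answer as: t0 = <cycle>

The first recorded entry is hop 1 at cycle 4.
Subtract one hop: t0 = 4 − 3 = 1.

t0 = 1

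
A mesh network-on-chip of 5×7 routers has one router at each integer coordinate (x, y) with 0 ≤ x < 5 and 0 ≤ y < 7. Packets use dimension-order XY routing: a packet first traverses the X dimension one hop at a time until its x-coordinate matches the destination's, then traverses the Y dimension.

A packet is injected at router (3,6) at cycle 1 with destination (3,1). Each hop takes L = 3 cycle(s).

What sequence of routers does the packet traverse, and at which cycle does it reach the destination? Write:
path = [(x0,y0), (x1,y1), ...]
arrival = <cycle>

[0] x=3 y=6 t=1
[1] x=3 y=5 t=4 →S
[2] x=3 y=4 t=7 →S
[3] x=3 y=3 t=10 →S
[4] x=3 y=2 t=13 →S
[5] x=3 y=1 t=16 →S

path = [(3,6), (3,5), (3,4), (3,3), (3,2), (3,1)]
arrival = 16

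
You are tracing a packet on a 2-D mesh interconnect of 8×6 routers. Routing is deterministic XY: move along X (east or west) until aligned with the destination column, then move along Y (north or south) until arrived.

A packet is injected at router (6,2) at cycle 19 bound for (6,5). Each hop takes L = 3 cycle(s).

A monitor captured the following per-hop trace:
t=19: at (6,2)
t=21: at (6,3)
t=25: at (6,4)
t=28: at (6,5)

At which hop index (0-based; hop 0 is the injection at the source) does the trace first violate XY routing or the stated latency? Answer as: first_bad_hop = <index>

first_bad_hop = 1

hop 1: step (+0,+1), +2 cyc — BAD: Δcyc=2≠L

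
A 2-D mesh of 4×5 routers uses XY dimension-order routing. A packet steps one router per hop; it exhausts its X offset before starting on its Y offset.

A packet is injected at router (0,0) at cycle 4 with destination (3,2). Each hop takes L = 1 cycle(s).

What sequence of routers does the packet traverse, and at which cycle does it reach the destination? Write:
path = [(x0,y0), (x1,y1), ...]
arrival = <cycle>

path = [(0,0), (1,0), (2,0), (3,0), (3,1), (3,2)]
arrival = 9

[0] x=0 y=0 t=4
[1] x=1 y=0 t=5 →E
[2] x=2 y=0 t=6 →E
[3] x=3 y=0 t=7 →E
[4] x=3 y=1 t=8 →N
[5] x=3 y=2 t=9 →N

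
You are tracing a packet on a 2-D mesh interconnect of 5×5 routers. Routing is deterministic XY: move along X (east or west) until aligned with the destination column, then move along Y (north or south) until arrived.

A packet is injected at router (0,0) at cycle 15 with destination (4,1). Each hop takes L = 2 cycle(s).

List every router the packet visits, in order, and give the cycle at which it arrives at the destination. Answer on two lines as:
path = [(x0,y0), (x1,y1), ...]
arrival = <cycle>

hop 0: (0,0) @ cyc 15
hop 1: (1,0) @ cyc 17  [E]
hop 2: (2,0) @ cyc 19  [E]
hop 3: (3,0) @ cyc 21  [E]
hop 4: (4,0) @ cyc 23  [E]
hop 5: (4,1) @ cyc 25  [N]

path = [(0,0), (1,0), (2,0), (3,0), (4,0), (4,1)]
arrival = 25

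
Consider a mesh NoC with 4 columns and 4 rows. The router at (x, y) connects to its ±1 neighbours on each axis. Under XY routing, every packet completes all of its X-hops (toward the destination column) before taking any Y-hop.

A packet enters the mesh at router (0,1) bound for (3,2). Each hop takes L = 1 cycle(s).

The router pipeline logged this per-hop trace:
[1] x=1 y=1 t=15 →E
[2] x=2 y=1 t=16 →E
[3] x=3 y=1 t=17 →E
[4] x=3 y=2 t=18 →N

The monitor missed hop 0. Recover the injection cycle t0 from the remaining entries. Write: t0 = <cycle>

t0 = 14

At hop 1 the cycle is 15; in general cyc_k = t0 + kL.
t0 = cyc[1] − L = 15 − 1 = 14.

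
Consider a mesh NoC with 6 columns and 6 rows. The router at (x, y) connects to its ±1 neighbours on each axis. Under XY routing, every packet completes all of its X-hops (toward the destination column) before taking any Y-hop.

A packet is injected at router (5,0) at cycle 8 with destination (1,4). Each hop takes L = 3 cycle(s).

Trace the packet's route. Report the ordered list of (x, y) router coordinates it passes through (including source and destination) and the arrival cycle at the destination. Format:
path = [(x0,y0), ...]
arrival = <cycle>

hop 0: (5,0) @ cyc 8
hop 1: (4,0) @ cyc 11  [W]
hop 2: (3,0) @ cyc 14  [W]
hop 3: (2,0) @ cyc 17  [W]
hop 4: (1,0) @ cyc 20  [W]
hop 5: (1,1) @ cyc 23  [N]
hop 6: (1,2) @ cyc 26  [N]
hop 7: (1,3) @ cyc 29  [N]
hop 8: (1,4) @ cyc 32  [N]

path = [(5,0), (4,0), (3,0), (2,0), (1,0), (1,1), (1,2), (1,3), (1,4)]
arrival = 32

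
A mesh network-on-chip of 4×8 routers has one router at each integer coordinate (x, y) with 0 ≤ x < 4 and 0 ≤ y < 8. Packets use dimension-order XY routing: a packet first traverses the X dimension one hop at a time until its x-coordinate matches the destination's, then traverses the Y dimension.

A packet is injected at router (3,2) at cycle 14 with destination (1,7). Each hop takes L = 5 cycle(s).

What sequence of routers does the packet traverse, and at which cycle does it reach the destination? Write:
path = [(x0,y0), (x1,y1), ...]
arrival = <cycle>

  0. router=(3,2) cycle=14 (inject)
  1. router=(2,2) cycle=19 dir=W
  2. router=(1,2) cycle=24 dir=W
  3. router=(1,3) cycle=29 dir=N
  4. router=(1,4) cycle=34 dir=N
  5. router=(1,5) cycle=39 dir=N
  6. router=(1,6) cycle=44 dir=N
  7. router=(1,7) cycle=49 dir=N

path = [(3,2), (2,2), (1,2), (1,3), (1,4), (1,5), (1,6), (1,7)]
arrival = 49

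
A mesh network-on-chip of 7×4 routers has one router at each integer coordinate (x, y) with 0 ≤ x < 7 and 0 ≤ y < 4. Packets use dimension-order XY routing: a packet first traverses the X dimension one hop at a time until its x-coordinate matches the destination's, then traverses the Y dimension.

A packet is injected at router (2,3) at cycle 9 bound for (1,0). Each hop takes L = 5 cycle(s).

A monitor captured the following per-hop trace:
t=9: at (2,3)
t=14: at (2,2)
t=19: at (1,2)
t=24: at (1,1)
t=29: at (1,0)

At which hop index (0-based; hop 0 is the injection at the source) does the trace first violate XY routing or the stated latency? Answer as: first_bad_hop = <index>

  1: Δx=+0 Δy=-1 Δt=5 [BAD: Y-move but x=2≠1]

first_bad_hop = 1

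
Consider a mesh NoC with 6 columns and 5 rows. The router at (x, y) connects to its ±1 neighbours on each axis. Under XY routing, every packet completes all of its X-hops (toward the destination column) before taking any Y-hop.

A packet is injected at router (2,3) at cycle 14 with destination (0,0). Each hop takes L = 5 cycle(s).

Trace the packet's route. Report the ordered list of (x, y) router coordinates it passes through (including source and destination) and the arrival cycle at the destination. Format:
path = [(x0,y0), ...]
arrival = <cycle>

hop 0: (2,3) @ cyc 14
hop 1: (1,3) @ cyc 19  [W]
hop 2: (0,3) @ cyc 24  [W]
hop 3: (0,2) @ cyc 29  [S]
hop 4: (0,1) @ cyc 34  [S]
hop 5: (0,0) @ cyc 39  [S]

path = [(2,3), (1,3), (0,3), (0,2), (0,1), (0,0)]
arrival = 39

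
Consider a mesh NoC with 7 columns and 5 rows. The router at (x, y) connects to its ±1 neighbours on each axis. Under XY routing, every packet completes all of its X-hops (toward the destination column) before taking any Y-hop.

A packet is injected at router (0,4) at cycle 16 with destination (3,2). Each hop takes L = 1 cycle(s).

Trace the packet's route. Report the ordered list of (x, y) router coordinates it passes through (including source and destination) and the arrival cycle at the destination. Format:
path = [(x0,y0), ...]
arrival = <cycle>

hop 0: (0,4) @ cyc 16
hop 1: (1,4) @ cyc 17  [E]
hop 2: (2,4) @ cyc 18  [E]
hop 3: (3,4) @ cyc 19  [E]
hop 4: (3,3) @ cyc 20  [S]
hop 5: (3,2) @ cyc 21  [S]

path = [(0,4), (1,4), (2,4), (3,4), (3,3), (3,2)]
arrival = 21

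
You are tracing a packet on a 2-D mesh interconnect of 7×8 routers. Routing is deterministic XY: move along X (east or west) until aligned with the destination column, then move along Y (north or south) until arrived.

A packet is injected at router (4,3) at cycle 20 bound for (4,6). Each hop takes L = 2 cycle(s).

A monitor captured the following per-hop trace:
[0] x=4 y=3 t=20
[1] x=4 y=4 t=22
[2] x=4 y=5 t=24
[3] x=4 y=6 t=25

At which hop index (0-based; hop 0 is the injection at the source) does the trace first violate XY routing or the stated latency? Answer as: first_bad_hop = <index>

hop 1: step (+0,+1), +2 cyc — ok
hop 2: step (+0,+1), +2 cyc — ok
hop 3: step (+0,+1), +1 cyc — BAD: Δcyc=1≠L

first_bad_hop = 3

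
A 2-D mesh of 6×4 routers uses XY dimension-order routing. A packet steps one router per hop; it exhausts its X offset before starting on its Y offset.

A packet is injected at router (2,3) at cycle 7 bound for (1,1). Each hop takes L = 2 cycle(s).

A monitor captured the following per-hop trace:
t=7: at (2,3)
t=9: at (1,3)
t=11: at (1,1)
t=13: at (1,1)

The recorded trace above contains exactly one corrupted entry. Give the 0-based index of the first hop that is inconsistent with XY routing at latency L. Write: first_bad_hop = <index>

hop 1: step (-1,+0), +2 cyc — ok
hop 2: step (+0,-2), +2 cyc — BAD: non-unit step

first_bad_hop = 2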